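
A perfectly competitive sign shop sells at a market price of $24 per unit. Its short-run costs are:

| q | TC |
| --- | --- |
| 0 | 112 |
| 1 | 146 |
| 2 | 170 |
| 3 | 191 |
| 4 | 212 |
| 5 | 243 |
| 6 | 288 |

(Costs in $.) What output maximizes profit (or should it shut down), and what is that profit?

Profit at each row (π = 24q − TC): q=0: -112; q=1: -122; q=2: -122; q=3: -119; q=4: -116; q=5: -123; q=6: -144.
Profit is highest at q = 0. Equivalently, the lowest AVC in the table is 100/4 ≈ $25 at q = 4, and P = $24 falls below it — price never covers variable cost, so the firm shuts down and loses only its fixed cost.

q = 0 (shut down); profit = -$112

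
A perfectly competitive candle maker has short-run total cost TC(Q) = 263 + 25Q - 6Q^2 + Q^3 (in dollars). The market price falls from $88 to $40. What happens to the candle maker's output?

MC = 25 - 12Q + 3Q^2; the shutdown threshold is min AVC = $16 (at Q = 3).
At P = $88 ≥ min AVC, set P = MC on the rising branch: Q = 7.
At P = $40 ≥ min AVC, set P = MC: Q = 5. The firm stays open but cuts output.

Output falls from 7 to 5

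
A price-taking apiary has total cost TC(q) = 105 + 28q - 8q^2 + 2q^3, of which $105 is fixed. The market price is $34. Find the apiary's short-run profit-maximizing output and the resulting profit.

Profit = -$69 at q = 3

AVC = 28 - 8q + 2q^2 has its minimum $20 at q = 2; price $34 clears that bar, so the firm operates.
With MC = 28 - 16q + 6q^2, P = MC on the upward-sloping part at q* = 3.
TR = 34·3 = 102. TC = 105 + 66 = 171. Profit = 102 − 171 = -$69.
Shutting down would mean losing the fixed cost of $105, so operating at a loss of $69 is better by $36.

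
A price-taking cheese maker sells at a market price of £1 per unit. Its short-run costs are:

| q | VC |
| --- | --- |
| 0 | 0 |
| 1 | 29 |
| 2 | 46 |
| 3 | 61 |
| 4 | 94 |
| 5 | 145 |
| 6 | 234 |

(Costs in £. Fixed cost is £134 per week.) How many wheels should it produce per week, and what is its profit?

Tabulate TR − TC: q=0: -134; q=1: -162; q=2: -178; q=3: -192; q=4: -224; q=5: -274; q=6: -362.
Profit is highest at q = 0. Equivalently, the lowest AVC in the table is 61/3 ≈ £20.33 at q = 3, and P = £1 falls below it — price never covers variable cost, so the firm shuts down and loses only its fixed cost.

q = 0 (shut down); profit = -£134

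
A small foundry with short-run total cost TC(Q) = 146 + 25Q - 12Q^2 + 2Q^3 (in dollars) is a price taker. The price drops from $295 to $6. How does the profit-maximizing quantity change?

Output falls from 9 to 0 (the firm shuts down)

MC = 25 - 24Q + 6Q^2; the shutdown threshold is min AVC = $7 (at Q = 3).
At P = $295 ≥ min AVC, set P = MC on the rising branch: Q = 9.
At P = $6 < min AVC = $7, price no longer covers variable cost at any output, so the firm shuts down: Q = 0.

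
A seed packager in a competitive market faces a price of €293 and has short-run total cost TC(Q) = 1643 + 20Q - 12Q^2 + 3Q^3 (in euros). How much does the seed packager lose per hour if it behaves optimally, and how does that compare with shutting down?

AVC = 20 - 12Q + 3Q^2 has its minimum €8 at Q = 2; price €293 clears that bar, so the firm operates.
MC = 20 - 24Q + 9Q^2. Setting P = MC and taking the root on the rising branch gives Q* = 7.
TR = 293·7 = 2051. TC = 1643 + 581 = 2224. Profit = 2051 − 2224 = -€173.
Shutting down would mean losing the fixed cost of €1643, so operating at a loss of €173 is better by €1470.

Profit = -€173 at Q = 7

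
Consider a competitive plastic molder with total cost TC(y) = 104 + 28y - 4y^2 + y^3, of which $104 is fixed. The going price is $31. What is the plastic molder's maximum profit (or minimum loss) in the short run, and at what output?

Profit = -$86 at y = 3

AVC = 28 - 4y + y^2 has its minimum $24 at y = 2; price $31 clears that bar, so the firm operates.
MC = 28 - 8y + 3y^2. Setting P = MC and taking the root on the rising branch gives y* = 3.
TR = 31·3 = 93. TC = 104 + 75 = 179. Profit = 93 − 179 = -$86.
By producing, the firm covers all variable cost plus $18 of fixed cost; shutting down would lose the full $104.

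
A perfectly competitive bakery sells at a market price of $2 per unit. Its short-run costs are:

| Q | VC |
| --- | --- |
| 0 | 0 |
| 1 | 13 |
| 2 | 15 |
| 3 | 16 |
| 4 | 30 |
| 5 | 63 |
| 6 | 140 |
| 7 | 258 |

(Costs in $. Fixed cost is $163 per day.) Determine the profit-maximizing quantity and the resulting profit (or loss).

Q = 0 (shut down); profit = -$163

Tabulate TR − TC: Q=0: -163; Q=1: -174; Q=2: -174; Q=3: -173; Q=4: -185; Q=5: -216; Q=6: -291; Q=7: -407.
Profit is highest at Q = 0. Equivalently, the lowest AVC in the table is 16/3 ≈ $5.33 at Q = 3, and P = $2 falls below it — price never covers variable cost, so the firm shuts down and loses only its fixed cost.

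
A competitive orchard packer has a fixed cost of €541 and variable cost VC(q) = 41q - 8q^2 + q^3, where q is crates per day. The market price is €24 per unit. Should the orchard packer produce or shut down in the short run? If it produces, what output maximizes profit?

From TC, MC = TC'(q) = 41 - 16q + 3q^2 and AVC = VC/q = 41 - 8q + q^2.
The AVC parabola has its vertex at q = 8/2 = 4, where AVC = 41 - 8·4 + 4^2 = €25.
With P < min AVC (€24 < €25), every unit sold adds to the loss.
Best response: produce nothing and absorb the €541 fixed cost.

Shut down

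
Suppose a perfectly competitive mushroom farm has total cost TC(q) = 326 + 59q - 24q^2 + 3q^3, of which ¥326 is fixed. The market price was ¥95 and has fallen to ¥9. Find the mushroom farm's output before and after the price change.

MC = 59 - 48q + 9q^2; the shutdown threshold is min AVC = ¥11 (at q = 4).
With P = ¥95 above the shutdown price, P = MC gives q = 6.
At P = ¥9 < min AVC = ¥11, price no longer covers variable cost at any output, so the firm shuts down: q = 0.

Output falls from 6 to 0 (the firm shuts down)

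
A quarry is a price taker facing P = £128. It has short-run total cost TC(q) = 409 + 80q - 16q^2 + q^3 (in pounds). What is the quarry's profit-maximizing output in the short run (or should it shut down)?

Produce at q = 12

Variable cost is VC = 80q - 16q^2 + q^3, so AVC = VC/q = 80 - 16q + q^2 and MC = dTC/dq = 80 - 32q + 3q^2.
AVC is minimized where dAVC/dq = -16 + 2q = 0, at q = 8; min AVC = 80 - 16·8 + 8^2 = £16.
Since P = £128 ≥ min AVC = £16, price covers variable cost and the firm should produce.
Set P = MC: 128 = 80 - 32q + 3q^2 → -48 - 32q + 3q^2 = 0. The roots are q = -4/3 and q = 12; the profit-maximizing output is on the rising part of MC, so q* = 12.
Check: AVC at q = 12 is £32 ≤ P, so revenue covers variable cost.
Profit = P·q − TC = 128·12 − 793 = £743.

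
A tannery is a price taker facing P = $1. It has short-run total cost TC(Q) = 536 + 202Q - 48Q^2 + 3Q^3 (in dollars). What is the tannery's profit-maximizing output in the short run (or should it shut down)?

Strip out fixed cost: VC = 202Q - 48Q^2 + 3Q^3. Then AVC = 202 - 48Q + 3Q^2 and MC = 202 - 96Q + 9Q^2.
AVC hits its minimum where MC = AVC, at Q = 8, giving min AVC = 202 - 48·8 + 3·8^2 = $10.
Since P = $1 < min AVC = $10, price fails to cover variable cost at any output.
Best response: produce nothing and absorb the $536 fixed cost.

Shut down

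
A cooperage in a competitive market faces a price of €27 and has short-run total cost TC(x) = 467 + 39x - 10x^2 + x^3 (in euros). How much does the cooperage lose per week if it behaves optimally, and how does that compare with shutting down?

AVC = 39 - 10x + x^2 has its minimum €14 at x = 5; price €27 clears that bar, so the firm operates.
MC = 39 - 20x + 3x^2. Setting P = MC and taking the root on the rising branch gives x* = 6.
TR = 27·6 = 162. TC = 467 + 90 = 557. Profit = 162 − 557 = -€395.
Shutting down would mean losing the fixed cost of €467, so operating at a loss of €395 is better by €72.

Profit = -€395 at x = 6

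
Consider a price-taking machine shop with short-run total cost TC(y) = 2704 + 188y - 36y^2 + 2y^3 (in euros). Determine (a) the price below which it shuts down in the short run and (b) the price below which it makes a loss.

Shutdown price = min AVC. AVC = 188 - 36y + 2y^2, with vertex at y = 9 and minimum €26.
ATC = 2704/y + 188 - 36y + 2y^2. Setting dATC/dy = −2704/y^2 − 36 + 4y = 0 gives y = 13 (since 4·13^3 − 36·13^2 = 2704).
min ATC = 2704/13 + 188 − 36·13 + 2·13^2 = €266. That is the break-even price.
For €26 ≤ P < €266 the firm produces at a loss; below €26 it shuts down.

Shutdown price = €26; break-even price = €266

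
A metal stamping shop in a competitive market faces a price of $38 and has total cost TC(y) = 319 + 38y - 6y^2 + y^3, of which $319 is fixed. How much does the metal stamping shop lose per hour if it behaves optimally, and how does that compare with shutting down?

AVC = 38 - 6y + y^2 has its minimum $29 at y = 3; price $38 clears that bar, so the firm operates.
MC = 38 - 12y + 3y^2. Setting P = MC and taking the root on the rising branch gives y* = 4.
TR = 38·4 = 152. TC = 319 + 120 = 439. Profit = 152 − 439 = -$287.
Shutting down would mean losing the fixed cost of $319, so operating at a loss of $287 is better by $32.

Profit = -$287 at y = 4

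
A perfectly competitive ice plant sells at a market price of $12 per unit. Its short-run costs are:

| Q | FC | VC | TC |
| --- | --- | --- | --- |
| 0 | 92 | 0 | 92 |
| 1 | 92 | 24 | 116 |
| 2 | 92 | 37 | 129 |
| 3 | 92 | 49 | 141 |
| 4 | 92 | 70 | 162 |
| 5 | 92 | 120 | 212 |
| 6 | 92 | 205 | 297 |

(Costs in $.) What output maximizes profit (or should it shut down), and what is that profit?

Q = 0 (shut down); profit = -$92

Tabulate TR − TC: Q=0: -92; Q=1: -104; Q=2: -105; Q=3: -105; Q=4: -114; Q=5: -152; Q=6: -225.
Profit is highest at Q = 0. Equivalently, the lowest AVC in the table is 49/3 ≈ $16.33 at Q = 3, and P = $12 falls below it — price never covers variable cost, so the firm shuts down and loses only its fixed cost.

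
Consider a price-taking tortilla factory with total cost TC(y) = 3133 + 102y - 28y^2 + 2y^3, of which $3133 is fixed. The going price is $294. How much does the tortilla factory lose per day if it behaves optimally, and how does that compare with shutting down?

Profit = -$253 at y = 12

AVC = 102 - 28y + 2y^2; min AVC = $4 at y = 7. Since P = $294 ≥ min AVC, the firm produces.
MC = 102 - 56y + 6y^2. Setting P = MC and taking the root on the rising branch gives y* = 12.
TR = 294·12 = 3528. TC = 3133 + 648 = 3781. Profit = 3528 − 3781 = -$253.
Shutting down would mean losing the fixed cost of $3133, so operating at a loss of $253 is better by $2880.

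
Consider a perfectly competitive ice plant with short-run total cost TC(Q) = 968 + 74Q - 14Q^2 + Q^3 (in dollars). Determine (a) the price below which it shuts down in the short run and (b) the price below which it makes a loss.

AVC = 74 - 14Q + Q^2; minimized at Q = 7, giving min AVC = $25. That is the shutdown price.
ATC = 968/Q + 74 - 14Q + Q^2. Setting dATC/dQ = −968/Q^2 − 14 + 2Q = 0 gives Q = 11 (since 2·11^3 − 14·11^2 = 968).
min ATC = 968/11 + 74 − 14·11 + 11^2 = $129. That is the break-even price.
For $25 ≤ P < $129 the firm produces at a loss; below $25 it shuts down.

Shutdown price = $25; break-even price = $129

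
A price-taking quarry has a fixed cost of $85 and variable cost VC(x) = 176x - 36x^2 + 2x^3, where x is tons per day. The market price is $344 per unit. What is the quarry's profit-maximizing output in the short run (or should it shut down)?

Produce at x = 14

Strip out fixed cost: VC = 176x - 36x^2 + 2x^3. Then AVC = 176 - 36x + 2x^2 and MC = 176 - 72x + 6x^2.
AVC is minimized where dAVC/dx = -36 + 4x = 0, at x = 9; min AVC = 176 - 36·9 + 2·9^2 = $14.
P = $344 exceeds min AVC = $14, so the firm stays open.
Set P = MC: 344 = 176 - 72x + 6x^2 → -168 - 72x + 6x^2 = 0. The roots are x = -2 and x = 14; the profit-maximizing output is on the rising part of MC, so x* = 14.
Check: AVC at x = 14 is $64 ≤ P, so revenue covers variable cost.
Profit = P·x − TC = 344·14 − 981 = $3835.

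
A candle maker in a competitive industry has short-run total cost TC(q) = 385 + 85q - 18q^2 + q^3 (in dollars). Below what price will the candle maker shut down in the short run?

$4 per unit

Short-run supply begins at min AVC. From VC = 85q - 18q^2 + q^3, AVC = 85 - 18q + q^2.
At the minimum of AVC, MC = AVC. MC = 85 - 36q + 3q^2; setting MC = AVC gives 2q^2 - 18q = 0, so q = 9. min AVC = 4.
For P < $4 the firm produces nothing.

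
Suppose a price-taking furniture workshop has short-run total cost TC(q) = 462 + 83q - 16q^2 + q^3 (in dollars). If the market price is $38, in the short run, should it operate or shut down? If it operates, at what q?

Produce at q = 9

Variable cost is VC = 83q - 16q^2 + q^3, so AVC = VC/q = 83 - 16q + q^2 and MC = dTC/dq = 83 - 32q + 3q^2.
The AVC parabola has its vertex at q = 16/2 = 8, where AVC = 83 - 16·8 + 8^2 = $19.
Because $38 ≥ $19, revenue can cover variable cost; the firm operates.
P = MC gives 45 - 32q + 3q^2 = 0, with roots 5/3 and 9. Take the larger (rising MC): q* = 9.
Check: AVC at q = 9 is $20 ≤ P, so revenue covers variable cost.
Profit = P·q − TC = 38·9 − 642 = -$300, a loss, but smaller than the $462 fixed cost the firm would lose by shutting down.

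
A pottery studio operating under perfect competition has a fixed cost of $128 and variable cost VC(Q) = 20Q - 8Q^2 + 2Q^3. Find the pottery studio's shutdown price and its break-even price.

Shutdown price = $12; break-even price = $52

Shutdown price = min AVC. AVC = 20 - 8Q + 2Q^2, with vertex at Q = 2 and minimum $12.
ATC = 128/Q + 20 - 8Q + 2Q^2. Setting dATC/dQ = −128/Q^2 − 8 + 4Q = 0 gives Q = 4 (since 4·4^3 − 8·4^2 = 128).
min ATC = 128/4 + 20 − 8·4 + 2·4^2 = $52. That is the break-even price.
For $12 ≤ P < $52 the firm produces at a loss; below $12 it shuts down.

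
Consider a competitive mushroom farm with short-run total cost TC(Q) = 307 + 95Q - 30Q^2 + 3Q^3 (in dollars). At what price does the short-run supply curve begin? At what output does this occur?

$20 per unit, at Q = 5

Short-run supply begins at min AVC. From VC = 95Q - 30Q^2 + 3Q^3, AVC = 95 - 30Q + 3Q^2.
At the minimum of AVC, MC = AVC. MC = 95 - 60Q + 9Q^2; setting MC = AVC gives 6Q^2 - 30Q = 0, so Q = 5. min AVC = 20.
The firm shuts down for any P below $20.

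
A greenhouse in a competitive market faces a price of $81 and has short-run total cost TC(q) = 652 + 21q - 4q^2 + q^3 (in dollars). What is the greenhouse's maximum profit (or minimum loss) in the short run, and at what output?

AVC = 21 - 4q + q^2; min AVC = $17 at q = 2. Since P = $81 ≥ min AVC, the firm produces.
MC = 21 - 8q + 3q^2. Setting P = MC and taking the root on the rising branch gives q* = 6.
TR = 81·6 = 486. TC = 652 + 198 = 850. Profit = 486 − 850 = -$364.
Shutting down would mean losing the fixed cost of $652, so operating at a loss of $364 is better by $288.

Profit = -$364 at q = 6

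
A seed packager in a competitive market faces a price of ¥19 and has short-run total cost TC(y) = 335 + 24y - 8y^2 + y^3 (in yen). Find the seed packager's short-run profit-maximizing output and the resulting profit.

AVC = 24 - 8y + y^2; min AVC = ¥8 at y = 4. Since P = ¥19 ≥ min AVC, the firm produces.
MC = 24 - 16y + 3y^2. Setting P = MC and taking the root on the rising branch gives y* = 5.
TR = 19·5 = 95. TC = 335 + 45 = 380. Profit = 95 − 380 = -¥285.
That loss of ¥285 beats the ¥335 the firm would lose by shutting down; producing recovers ¥50 of fixed cost.

Profit = -¥285 at y = 5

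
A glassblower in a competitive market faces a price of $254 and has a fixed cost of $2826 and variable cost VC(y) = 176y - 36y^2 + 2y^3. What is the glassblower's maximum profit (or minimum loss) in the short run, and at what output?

Profit = -$122 at y = 13

AVC = 176 - 36y + 2y^2; min AVC = $14 at y = 9. Since P = $254 ≥ min AVC, the firm produces.
With MC = 176 - 72y + 6y^2, P = MC on the upward-sloping part at y* = 13.
TR = 254·13 = 3302. TC = 2826 + 598 = 3424. Profit = 3302 − 3424 = -$122.
Shutting down would mean losing the fixed cost of $2826, so operating at a loss of $122 is better by $2704.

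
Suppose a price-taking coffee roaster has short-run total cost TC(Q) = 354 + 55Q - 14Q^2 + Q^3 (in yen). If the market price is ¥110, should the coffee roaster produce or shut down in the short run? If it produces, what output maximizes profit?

Produce at Q = 11

Variable cost is VC = 55Q - 14Q^2 + Q^3, so AVC = VC/Q = 55 - 14Q + Q^2 and MC = dTC/dQ = 55 - 28Q + 3Q^2.
The AVC parabola has its vertex at Q = 14/2 = 7, where AVC = 55 - 14·7 + 7^2 = ¥6.
P = ¥110 exceeds min AVC = ¥6, so the firm stays open.
Set P = MC: 110 = 55 - 28Q + 3Q^2 → -55 - 28Q + 3Q^2 = 0. The roots are Q = -5/3 and Q = 11; the profit-maximizing output is on the rising part of MC, so Q* = 11.
Check: AVC at Q = 11 is ¥22 ≤ P, so revenue covers variable cost.
Profit = P·Q − TC = 110·11 − 596 = ¥614.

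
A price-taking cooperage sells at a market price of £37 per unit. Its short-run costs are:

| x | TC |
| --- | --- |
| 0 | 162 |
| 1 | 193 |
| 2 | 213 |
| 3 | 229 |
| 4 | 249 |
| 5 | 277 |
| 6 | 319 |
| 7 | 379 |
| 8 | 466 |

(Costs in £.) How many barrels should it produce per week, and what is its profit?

x = 5; profit = -£92

Tabulate TR − TC: x=0: -162; x=1: -156; x=2: -139; x=3: -118; x=4: -101; x=5: -92; x=6: -97; x=7: -120; x=8: -170.
Profit is maximized at x = 5. AVC there is 115/5 = £23 ≤ P, so producing beats shutting down (which would give -£162).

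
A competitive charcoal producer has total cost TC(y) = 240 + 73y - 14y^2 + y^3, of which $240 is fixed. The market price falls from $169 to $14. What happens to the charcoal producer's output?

Output falls from 12 to 0 (the firm shuts down)

MC = 73 - 28y + 3y^2; the shutdown threshold is min AVC = $24 (at y = 7).
With P = $169 above the shutdown price, P = MC gives y = 12.
At P = $14 < min AVC = $24, price no longer covers variable cost at any output, so the firm shuts down: y = 0.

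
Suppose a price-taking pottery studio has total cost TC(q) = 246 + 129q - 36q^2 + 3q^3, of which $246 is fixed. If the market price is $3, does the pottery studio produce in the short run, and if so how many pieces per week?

Shut down

From TC, MC = TC'(q) = 129 - 72q + 9q^2 and AVC = VC/q = 129 - 36q + 3q^2.
The AVC parabola has its vertex at q = 36/6 = 6, where AVC = 129 - 36·6 + 3·6^2 = $21.
With P < min AVC ($3 < $21), every unit sold adds to the loss.
Best response: produce nothing and absorb the $246 fixed cost.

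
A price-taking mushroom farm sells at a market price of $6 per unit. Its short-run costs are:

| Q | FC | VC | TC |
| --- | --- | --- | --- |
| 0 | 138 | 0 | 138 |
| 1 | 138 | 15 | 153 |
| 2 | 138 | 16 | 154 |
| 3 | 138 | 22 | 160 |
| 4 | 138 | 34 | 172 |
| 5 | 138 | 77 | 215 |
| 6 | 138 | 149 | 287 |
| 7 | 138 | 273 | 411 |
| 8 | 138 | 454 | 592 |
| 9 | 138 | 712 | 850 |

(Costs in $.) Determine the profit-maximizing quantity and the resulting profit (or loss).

Tabulate TR − TC: Q=0: -138; Q=1: -147; Q=2: -142; Q=3: -142; Q=4: -148; Q=5: -185; Q=6: -251; Q=7: -369; Q=8: -544; Q=9: -796.
Profit is highest at Q = 0. Equivalently, the lowest AVC in the table is 22/3 ≈ $7.33 at Q = 3, and P = $6 falls below it — price never covers variable cost, so the firm shuts down and loses only its fixed cost.

Q = 0 (shut down); profit = -$138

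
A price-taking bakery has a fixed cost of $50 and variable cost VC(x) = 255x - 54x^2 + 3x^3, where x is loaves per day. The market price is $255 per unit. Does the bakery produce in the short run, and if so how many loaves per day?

Variable cost is VC = 255x - 54x^2 + 3x^3, so AVC = VC/x = 255 - 54x + 3x^2 and MC = dTC/dx = 255 - 108x + 9x^2.
AVC hits its minimum where MC = AVC, at x = 9, giving min AVC = 255 - 54·9 + 3·9^2 = $12.
Since P = $255 ≥ min AVC = $12, price covers variable cost and the firm should produce.
Set P = MC: 255 = 255 - 108x + 9x^2 → -108x + 9x^2 = 0. The roots are x = 0 and x = 12; the profit-maximizing output is on the rising part of MC, so x* = 12.
Check: AVC at x = 12 is $39 ≤ P, so revenue covers variable cost.
Profit = P·x − TC = 255·12 − 518 = $2542.

Produce at x = 12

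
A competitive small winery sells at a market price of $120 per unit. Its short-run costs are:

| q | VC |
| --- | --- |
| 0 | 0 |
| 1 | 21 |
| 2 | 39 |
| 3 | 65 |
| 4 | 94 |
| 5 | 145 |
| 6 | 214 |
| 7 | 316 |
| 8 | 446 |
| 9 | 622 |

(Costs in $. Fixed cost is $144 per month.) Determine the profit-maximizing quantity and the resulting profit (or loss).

Compute π = P·q − TC at each output: q=0: -144; q=1: -45; q=2: 57; q=3: 151; q=4: 242; q=5: 311; q=6: 362; q=7: 380; q=8: 370; q=9: 314.
Profit is maximized at q = 7. AVC there is 316/7 = $45.14 ≤ P, so producing beats shutting down (which would give -$144).

q = 7; profit = $380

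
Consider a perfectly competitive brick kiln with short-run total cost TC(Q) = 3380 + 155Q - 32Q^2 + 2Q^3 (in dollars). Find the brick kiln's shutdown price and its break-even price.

Shutdown price = $27; break-even price = $337

Shutdown price = min AVC. AVC = 155 - 32Q + 2Q^2, with vertex at Q = 8 and minimum $27.
ATC = 3380/Q + 155 - 32Q + 2Q^2. Setting dATC/dQ = −3380/Q^2 − 32 + 4Q = 0 gives Q = 13 (since 4·13^3 − 32·13^2 = 3380).
min ATC = 3380/13 + 155 − 32·13 + 2·13^2 = $337. That is the break-even price.
Between these two prices the firm operates at a loss; above $337 it earns a profit.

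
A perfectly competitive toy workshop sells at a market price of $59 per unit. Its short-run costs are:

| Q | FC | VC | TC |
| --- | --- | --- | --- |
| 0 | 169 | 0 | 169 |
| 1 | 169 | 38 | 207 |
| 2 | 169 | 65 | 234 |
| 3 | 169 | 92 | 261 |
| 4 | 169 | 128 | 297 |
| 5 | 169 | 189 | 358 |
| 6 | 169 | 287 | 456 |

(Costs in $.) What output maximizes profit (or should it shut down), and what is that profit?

Profit at each row (π = 59Q − TC): Q=0: -169; Q=1: -148; Q=2: -116; Q=3: -84; Q=4: -61; Q=5: -63; Q=6: -102.
Profit is maximized at Q = 4. AVC there is 128/4 = $32 ≤ P, so producing beats shutting down (which would give -$169).

Q = 4; profit = -$61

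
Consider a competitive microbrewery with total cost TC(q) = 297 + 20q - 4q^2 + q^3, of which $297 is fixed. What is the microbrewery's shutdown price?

The firm shuts down when price falls below the minimum of average variable cost. AVC = VC/q = 20 - 4q + q^2.
dAVC/dq = -4 + 2q = 0 gives q = 2. min AVC = 20 - 4·2 + 2^2 = 16.
So the shutdown price is $16.

$16 per unit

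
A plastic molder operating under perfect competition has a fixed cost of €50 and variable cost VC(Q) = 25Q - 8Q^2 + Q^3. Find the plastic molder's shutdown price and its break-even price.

Shutdown price = min AVC. AVC = 25 - 8Q + Q^2, with vertex at Q = 4 and minimum €9.
ATC = 50/Q + 25 - 8Q + Q^2. Setting dATC/dQ = −50/Q^2 − 8 + 2Q = 0 gives Q = 5 (since 2·5^3 − 8·5^2 = 50).
min ATC = 50/5 + 25 − 8·5 + 5^2 = €20. That is the break-even price.
For €9 ≤ P < €20 the firm produces at a loss; below €9 it shuts down.

Shutdown price = €9; break-even price = €20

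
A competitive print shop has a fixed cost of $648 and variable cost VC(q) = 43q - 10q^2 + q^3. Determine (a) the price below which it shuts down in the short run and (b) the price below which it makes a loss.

Shutdown price = $18; break-even price = $106

Shutdown price = min AVC. AVC = 43 - 10q + q^2, with vertex at q = 5 and minimum $18.
ATC = 648/q + 43 - 10q + q^2. Setting dATC/dq = −648/q^2 − 10 + 2q = 0 gives q = 9 (since 2·9^3 − 10·9^2 = 648).
min ATC = 648/9 + 43 − 10·9 + 9^2 = $106. That is the break-even price.
For $18 ≤ P < $106 the firm produces at a loss; below $18 it shuts down.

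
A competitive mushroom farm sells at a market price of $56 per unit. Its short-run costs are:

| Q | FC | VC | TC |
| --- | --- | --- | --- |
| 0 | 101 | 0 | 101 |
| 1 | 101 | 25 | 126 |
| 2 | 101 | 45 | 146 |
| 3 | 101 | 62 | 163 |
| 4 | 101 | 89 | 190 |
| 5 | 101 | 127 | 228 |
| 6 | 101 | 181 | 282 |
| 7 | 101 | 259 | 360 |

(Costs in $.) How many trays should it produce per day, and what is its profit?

Compute π = P·Q − TC at each output: Q=0: -101; Q=1: -70; Q=2: -34; Q=3: 5; Q=4: 34; Q=5: 52; Q=6: 54; Q=7: 32.
Profit is maximized at Q = 6. AVC there is 181/6 = $30.17 ≤ P, so producing beats shutting down (which would give -$101).

Q = 6; profit = $54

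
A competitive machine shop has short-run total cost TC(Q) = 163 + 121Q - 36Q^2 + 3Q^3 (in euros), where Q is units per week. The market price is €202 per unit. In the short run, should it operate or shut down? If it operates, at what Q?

Produce at Q = 9

From TC, MC = TC'(Q) = 121 - 72Q + 9Q^2 and AVC = VC/Q = 121 - 36Q + 3Q^2.
AVC is minimized where dAVC/dQ = -36 + 6Q = 0, at Q = 6; min AVC = 121 - 36·6 + 3·6^2 = €13.
P = €202 exceeds min AVC = €13, so the firm stays open.
Solving P = MC: -81 - 72Q + 9Q^2 = 0 ⇒ Q = -1 or 9. On the upward-sloping branch, Q* = 9.
Check: AVC at Q = 9 is €40 ≤ P, so revenue covers variable cost.
Profit = P·Q − TC = 202·9 − 523 = €1295.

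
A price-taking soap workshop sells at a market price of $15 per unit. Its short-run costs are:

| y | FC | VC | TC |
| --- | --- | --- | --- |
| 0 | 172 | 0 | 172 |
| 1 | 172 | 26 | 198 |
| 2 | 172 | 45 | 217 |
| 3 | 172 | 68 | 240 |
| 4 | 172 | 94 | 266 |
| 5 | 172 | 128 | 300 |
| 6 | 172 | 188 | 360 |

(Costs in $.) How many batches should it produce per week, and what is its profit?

y = 0 (shut down); profit = -$172

Profit at each row (π = 15y − TC): y=0: -172; y=1: -183; y=2: -187; y=3: -195; y=4: -206; y=5: -225; y=6: -270.
Profit is highest at y = 0. Equivalently, the lowest AVC in the table is 45/2 ≈ $22.50 at y = 2, and P = $15 falls below it — price never covers variable cost, so the firm shuts down and loses only its fixed cost.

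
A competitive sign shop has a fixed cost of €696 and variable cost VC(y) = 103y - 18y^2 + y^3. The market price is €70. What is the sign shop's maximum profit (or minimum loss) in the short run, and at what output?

AVC = 103 - 18y + y^2 has its minimum €22 at y = 9; price €70 clears that bar, so the firm operates.
With MC = 103 - 36y + 3y^2, P = MC on the upward-sloping part at y* = 11.
TR = 70·11 = 770. TC = 696 + 286 = 982. Profit = 770 − 982 = -€212.
That loss of €212 beats the €696 the firm would lose by shutting down; producing recovers €484 of fixed cost.

Profit = -€212 at y = 11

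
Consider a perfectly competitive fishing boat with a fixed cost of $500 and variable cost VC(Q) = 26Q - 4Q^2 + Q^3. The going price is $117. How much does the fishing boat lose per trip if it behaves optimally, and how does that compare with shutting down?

Profit = -$10 at Q = 7

AVC = 26 - 4Q + Q^2 has its minimum $22 at Q = 2; price $117 clears that bar, so the firm operates.
With MC = 26 - 8Q + 3Q^2, P = MC on the upward-sloping part at Q* = 7.
TR = 117·7 = 819. TC = 500 + 329 = 829. Profit = 819 − 829 = -$10.
That loss of $10 beats the $500 the firm would lose by shutting down; producing recovers $490 of fixed cost.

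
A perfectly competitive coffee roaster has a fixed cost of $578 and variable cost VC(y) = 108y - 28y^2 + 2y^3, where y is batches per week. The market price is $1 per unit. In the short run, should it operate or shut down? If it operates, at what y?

Shut down

From TC, MC = TC'(y) = 108 - 56y + 6y^2 and AVC = VC/y = 108 - 28y + 2y^2.
The AVC parabola has its vertex at y = 28/4 = 7, where AVC = 108 - 28·7 + 2·7^2 = $10.
P = $1 lies below min AVC = $10; no output level covers variable cost.
The firm minimizes its loss by shutting down and losing only its fixed cost of $578.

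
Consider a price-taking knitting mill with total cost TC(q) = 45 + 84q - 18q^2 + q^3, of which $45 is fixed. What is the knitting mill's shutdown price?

$3 per unit

The shutdown price is the minimum of AVC. VC = 84q - 18q^2 + q^3, so AVC = 84 - 18q + q^2.
dAVC/dq = -18 + 2q = 0 gives q = 9. min AVC = 84 - 18·9 + 9^2 = 3.
For P < $3 the firm produces nothing.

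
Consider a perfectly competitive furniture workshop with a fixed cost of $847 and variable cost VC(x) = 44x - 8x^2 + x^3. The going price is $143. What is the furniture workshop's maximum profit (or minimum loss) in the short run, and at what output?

AVC = 44 - 8x + x^2 has its minimum $28 at x = 4; price $143 clears that bar, so the firm operates.
With MC = 44 - 16x + 3x^2, P = MC on the upward-sloping part at x* = 9.
TR = 143·9 = 1287. TC = 847 + 477 = 1324. Profit = 1287 − 1324 = -$37.
Shutting down would mean losing the fixed cost of $847, so operating at a loss of $37 is better by $810.

Profit = -$37 at x = 9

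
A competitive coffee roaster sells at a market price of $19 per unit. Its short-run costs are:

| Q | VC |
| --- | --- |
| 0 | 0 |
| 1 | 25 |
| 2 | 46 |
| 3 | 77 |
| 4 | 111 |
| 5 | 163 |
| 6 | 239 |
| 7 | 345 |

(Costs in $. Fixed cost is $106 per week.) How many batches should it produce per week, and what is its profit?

Profit at each row (π = 19Q − TC): Q=0: -106; Q=1: -112; Q=2: -114; Q=3: -126; Q=4: -141; Q=5: -174; Q=6: -231; Q=7: -318.
Profit is highest at Q = 0. Equivalently, the lowest AVC in the table is 46/2 ≈ $23 at Q = 2, and P = $19 falls below it — price never covers variable cost, so the firm shuts down and loses only its fixed cost.

Q = 0 (shut down); profit = -$106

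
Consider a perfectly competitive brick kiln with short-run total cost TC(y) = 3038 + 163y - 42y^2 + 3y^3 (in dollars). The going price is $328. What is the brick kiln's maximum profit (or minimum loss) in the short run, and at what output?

Profit = -$134 at y = 11

AVC = 163 - 42y + 3y^2 has its minimum $16 at y = 7; price $328 clears that bar, so the firm operates.
MC = 163 - 84y + 9y^2. Setting P = MC and taking the root on the rising branch gives y* = 11.
TR = 328·11 = 3608. TC = 3038 + 704 = 3742. Profit = 3608 − 3742 = -$134.
That loss of $134 beats the $3038 the firm would lose by shutting down; producing recovers $2904 of fixed cost.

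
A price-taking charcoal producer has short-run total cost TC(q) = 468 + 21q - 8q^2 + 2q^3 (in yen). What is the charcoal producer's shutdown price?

¥13 per unit

The firm shuts down when price falls below the minimum of average variable cost. AVC = VC/q = 21 - 8q + 2q^2.
dAVC/dq = -8 + 4q = 0 gives q = 2. min AVC = 21 - 8·2 + 2·2^2 = 13.
For P < ¥13 the firm produces nothing.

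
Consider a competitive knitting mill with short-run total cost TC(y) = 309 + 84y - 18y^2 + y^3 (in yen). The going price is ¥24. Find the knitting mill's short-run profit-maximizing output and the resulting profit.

Profit = -¥109 at y = 10

AVC = 84 - 18y + y^2 has its minimum ¥3 at y = 9; price ¥24 clears that bar, so the firm operates.
With MC = 84 - 36y + 3y^2, P = MC on the upward-sloping part at y* = 10.
TR = 24·10 = 240. TC = 309 + 40 = 349. Profit = 240 − 349 = -¥109.
Shutting down would mean losing the fixed cost of ¥309, so operating at a loss of ¥109 is better by ¥200.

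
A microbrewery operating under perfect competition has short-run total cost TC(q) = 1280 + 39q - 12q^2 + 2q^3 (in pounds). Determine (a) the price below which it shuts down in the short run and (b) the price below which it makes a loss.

Shutdown price = min AVC. AVC = 39 - 12q + 2q^2, with vertex at q = 3 and minimum £21.
ATC = 1280/q + 39 - 12q + 2q^2. Setting dATC/dq = −1280/q^2 − 12 + 4q = 0 gives q = 8 (since 4·8^3 − 12·8^2 = 1280).
min ATC = 1280/8 + 39 − 12·8 + 2·8^2 = £231. That is the break-even price.
Between these two prices the firm operates at a loss; above £231 it earns a profit.

Shutdown price = £21; break-even price = £231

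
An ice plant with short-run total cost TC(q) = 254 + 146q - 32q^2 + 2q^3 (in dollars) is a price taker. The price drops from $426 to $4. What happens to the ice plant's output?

MC = 146 - 64q + 6q^2; the shutdown threshold is min AVC = $18 (at q = 8).
At P = $426 ≥ min AVC, set P = MC on the rising branch: q = 14.
At P = $4 < min AVC = $18, price no longer covers variable cost at any output, so the firm shuts down: q = 0.

Output falls from 14 to 0 (the firm shuts down)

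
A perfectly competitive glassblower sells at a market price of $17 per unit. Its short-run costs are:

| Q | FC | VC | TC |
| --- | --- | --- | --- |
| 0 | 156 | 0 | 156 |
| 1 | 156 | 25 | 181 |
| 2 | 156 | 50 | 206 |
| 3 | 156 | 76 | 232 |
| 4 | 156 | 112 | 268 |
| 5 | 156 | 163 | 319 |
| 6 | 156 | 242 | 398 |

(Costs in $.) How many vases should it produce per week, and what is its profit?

Profit at each row (π = 17Q − TC): Q=0: -156; Q=1: -164; Q=2: -172; Q=3: -181; Q=4: -200; Q=5: -234; Q=6: -296.
Profit is highest at Q = 0. Equivalently, the lowest AVC in the table is 25/1 ≈ $25 at Q = 1, and P = $17 falls below it — price never covers variable cost, so the firm shuts down and loses only its fixed cost.

Q = 0 (shut down); profit = -$156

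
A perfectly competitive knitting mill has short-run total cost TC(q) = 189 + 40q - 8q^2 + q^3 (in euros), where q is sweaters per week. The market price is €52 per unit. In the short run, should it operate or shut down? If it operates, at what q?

Strip out fixed cost: VC = 40q - 8q^2 + q^3. Then AVC = 40 - 8q + q^2 and MC = 40 - 16q + 3q^2.
AVC is minimized where dAVC/dq = -8 + 2q = 0, at q = 4; min AVC = 40 - 8·4 + 4^2 = €24.
Because €52 ≥ €24, revenue can cover variable cost; the firm operates.
Set P = MC: 52 = 40 - 16q + 3q^2 → -12 - 16q + 3q^2 = 0. The roots are q = -2/3 and q = 6; the profit-maximizing output is on the rising part of MC, so q* = 6.
Check: AVC at q = 6 is €28 ≤ P, so revenue covers variable cost.
Profit = P·q − TC = 52·6 − 357 = -€45, a loss, but smaller than the €189 fixed cost the firm would lose by shutting down.

Produce at q = 6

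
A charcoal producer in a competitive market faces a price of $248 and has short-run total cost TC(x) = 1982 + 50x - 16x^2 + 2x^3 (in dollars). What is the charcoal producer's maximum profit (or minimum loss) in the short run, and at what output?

AVC = 50 - 16x + 2x^2; min AVC = $18 at x = 4. Since P = $248 ≥ min AVC, the firm produces.
MC = 50 - 32x + 6x^2. Setting P = MC and taking the root on the rising branch gives x* = 9.
TR = 248·9 = 2232. TC = 1982 + 612 = 2594. Profit = 2232 − 2594 = -$362.
Shutting down would mean losing the fixed cost of $1982, so operating at a loss of $362 is better by $1620.

Profit = -$362 at x = 9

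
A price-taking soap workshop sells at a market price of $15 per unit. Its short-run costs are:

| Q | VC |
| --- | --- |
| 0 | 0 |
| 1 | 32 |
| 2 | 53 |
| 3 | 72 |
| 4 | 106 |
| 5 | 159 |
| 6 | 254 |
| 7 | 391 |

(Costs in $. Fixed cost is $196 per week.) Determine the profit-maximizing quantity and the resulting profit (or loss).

Compute π = P·Q − TC at each output: Q=0: -196; Q=1: -213; Q=2: -219; Q=3: -223; Q=4: -242; Q=5: -280; Q=6: -360; Q=7: -482.
Profit is highest at Q = 0. Equivalently, the lowest AVC in the table is 72/3 ≈ $24 at Q = 3, and P = $15 falls below it — price never covers variable cost, so the firm shuts down and loses only its fixed cost.

Q = 0 (shut down); profit = -$196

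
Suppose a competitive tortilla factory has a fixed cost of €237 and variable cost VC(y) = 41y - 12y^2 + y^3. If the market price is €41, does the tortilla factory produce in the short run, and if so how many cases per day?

Strip out fixed cost: VC = 41y - 12y^2 + y^3. Then AVC = 41 - 12y + y^2 and MC = 41 - 24y + 3y^2.
The AVC parabola has its vertex at y = 12/2 = 6, where AVC = 41 - 12·6 + 6^2 = €5.
Since P = €41 ≥ min AVC = €5, price covers variable cost and the firm should produce.
P = MC gives -24y + 3y^2 = 0, with roots 0 and 8. Take the larger (rising MC): y* = 8.
Check: AVC at y = 8 is €9 ≤ P, so revenue covers variable cost.
Profit = P·y − TC = 41·8 − 309 = €19.

Produce at y = 8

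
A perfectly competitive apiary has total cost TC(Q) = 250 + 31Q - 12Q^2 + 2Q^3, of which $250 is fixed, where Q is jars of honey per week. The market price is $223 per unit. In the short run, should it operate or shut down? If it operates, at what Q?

Produce at Q = 8

From TC, MC = TC'(Q) = 31 - 24Q + 6Q^2 and AVC = VC/Q = 31 - 12Q + 2Q^2.
AVC is minimized where dAVC/dQ = -12 + 4Q = 0, at Q = 3; min AVC = 31 - 12·3 + 2·3^2 = $13.
P = $223 exceeds min AVC = $13, so the firm stays open.
Set P = MC: 223 = 31 - 24Q + 6Q^2 → -192 - 24Q + 6Q^2 = 0. The roots are Q = -4 and Q = 8; the profit-maximizing output is on the rising part of MC, so Q* = 8.
Check: AVC at Q = 8 is $63 ≤ P, so revenue covers variable cost.
Profit = P·Q − TC = 223·8 − 754 = $1030.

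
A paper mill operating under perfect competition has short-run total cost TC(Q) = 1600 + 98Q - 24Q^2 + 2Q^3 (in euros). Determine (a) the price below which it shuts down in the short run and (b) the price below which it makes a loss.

AVC = 98 - 24Q + 2Q^2; minimized at Q = 6, giving min AVC = €26. That is the shutdown price.
ATC = 1600/Q + 98 - 24Q + 2Q^2. Setting dATC/dQ = −1600/Q^2 − 24 + 4Q = 0 gives Q = 10 (since 4·10^3 − 24·10^2 = 1600).
min ATC = 1600/10 + 98 − 24·10 + 2·10^2 = €218. That is the break-even price.
Between these two prices the firm operates at a loss; above €218 it earns a profit.

Shutdown price = €26; break-even price = €218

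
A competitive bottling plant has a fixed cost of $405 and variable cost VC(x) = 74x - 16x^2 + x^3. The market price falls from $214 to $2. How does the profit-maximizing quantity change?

Output falls from 14 to 0 (the firm shuts down)

AVC = 74 - 16x + x^2, minimized at x = 8 where min AVC = $10. MC = 74 - 32x + 3x^2.
At P = $214 ≥ min AVC, set P = MC on the rising branch: x = 14.
At P = $2 < min AVC = $10, price no longer covers variable cost at any output, so the firm shuts down: x = 0.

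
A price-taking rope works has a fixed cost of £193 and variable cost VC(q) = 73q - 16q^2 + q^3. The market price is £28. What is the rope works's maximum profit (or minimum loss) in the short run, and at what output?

AVC = 73 - 16q + q^2 has its minimum £9 at q = 8; price £28 clears that bar, so the firm operates.
MC = 73 - 32q + 3q^2. Setting P = MC and taking the root on the rising branch gives q* = 9.
TR = 28·9 = 252. TC = 193 + 90 = 283. Profit = 252 − 283 = -£31.
By producing, the firm covers all variable cost plus £162 of fixed cost; shutting down would lose the full £193.

Profit = -£31 at q = 9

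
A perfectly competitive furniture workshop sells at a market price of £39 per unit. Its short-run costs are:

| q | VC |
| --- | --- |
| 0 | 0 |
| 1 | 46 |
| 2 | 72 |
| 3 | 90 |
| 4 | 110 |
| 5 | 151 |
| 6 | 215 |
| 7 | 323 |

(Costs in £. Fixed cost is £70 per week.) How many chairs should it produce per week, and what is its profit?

q = 4; profit = -£24

Profit at each row (π = 39q − TC): q=0: -70; q=1: -77; q=2: -64; q=3: -43; q=4: -24; q=5: -26; q=6: -51; q=7: -120.
Profit is maximized at q = 4. AVC there is 110/4 = £27.50 ≤ P, so producing beats shutting down (which would give -£70).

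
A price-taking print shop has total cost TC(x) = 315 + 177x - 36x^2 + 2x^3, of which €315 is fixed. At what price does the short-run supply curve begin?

The shutdown price is the minimum of AVC. VC = 177x - 36x^2 + 2x^3, so AVC = 177 - 36x + 2x^2.
dAVC/dx = -36 + 4x = 0 gives x = 9. min AVC = 177 - 36·9 + 2·9^2 = 15.
The firm shuts down for any P below €15.

€15 per unit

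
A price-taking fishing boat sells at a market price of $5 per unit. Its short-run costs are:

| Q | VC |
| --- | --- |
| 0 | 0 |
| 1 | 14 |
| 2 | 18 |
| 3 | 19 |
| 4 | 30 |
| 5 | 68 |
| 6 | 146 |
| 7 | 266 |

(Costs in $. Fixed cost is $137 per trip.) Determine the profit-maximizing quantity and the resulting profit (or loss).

Compute π = P·Q − TC at each output: Q=0: -137; Q=1: -146; Q=2: -145; Q=3: -141; Q=4: -147; Q=5: -180; Q=6: -253; Q=7: -368.
Profit is highest at Q = 0. Equivalently, the lowest AVC in the table is 19/3 ≈ $6.33 at Q = 3, and P = $5 falls below it — price never covers variable cost, so the firm shuts down and loses only its fixed cost.

Q = 0 (shut down); profit = -$137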